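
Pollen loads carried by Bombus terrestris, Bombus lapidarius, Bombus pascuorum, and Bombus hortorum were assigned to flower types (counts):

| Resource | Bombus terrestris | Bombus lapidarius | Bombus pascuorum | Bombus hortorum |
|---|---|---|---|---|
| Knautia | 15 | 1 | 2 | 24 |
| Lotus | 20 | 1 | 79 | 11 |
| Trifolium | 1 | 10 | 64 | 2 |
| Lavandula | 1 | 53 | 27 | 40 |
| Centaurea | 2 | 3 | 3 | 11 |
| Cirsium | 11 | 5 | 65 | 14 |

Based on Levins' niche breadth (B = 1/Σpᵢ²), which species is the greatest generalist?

Proportions for Bombus terrestris (n=50): 15/50=0.3000, 20/50=0.4000, 1/50=0.0200, 1/50=0.0200, 2/50=0.0400, 11/50=0.2200
Proportions for Bombus lapidarius (n=73): 1/73=0.0137, 1/73=0.0137, 10/73=0.1370, 53/73=0.7260, 3/73=0.0411, 5/73=0.0685
Proportions for Bombus pascuorum (n=240): 2/240=0.0083, 79/240=0.3292, 64/240=0.2667, 27/240=0.1125, 3/240=0.0125, 65/240=0.2708
Proportions for Bombus hortorum (n=102): 24/102=0.2353, 11/102=0.1078, 2/102=0.0196, 40/102=0.3922, 11/102=0.1078, 14/102=0.1373
Σp_terrᵢ² = 0.3000² + 0.4000² + 0.0200² + 0.0200² + 0.0400² + 0.2200² = 0.090000 + 0.160000 + 0.000400 + 0.000400 + 0.001600 + 0.048400 = 0.300800
B_terr = 1 / 0.300800 = 3.3245
Σp_lapiᵢ² = 0.0137² + 0.0137² + 0.1370² + 0.7260² + 0.0411² + 0.0685² = 0.000188 + 0.000188 + 0.018769 + 0.527076 + 0.001689 + 0.004692 = 0.552602
B_lapi = 1 / 0.552602 = 1.8096
Σp_pascᵢ² = 0.0083² + 0.3292² + 0.2667² + 0.1125² + 0.0125² + 0.2708² = 0.000069 + 0.108373 + 0.071129 + 0.012656 + 0.000156 + 0.073333 = 0.265716
B_pasc = 1 / 0.265716 = 3.7634
Σp_hortᵢ² = 0.2353² + 0.1078² + 0.0196² + 0.3922² + 0.1078² + 0.1373² = 0.055366 + 0.011621 + 0.000384 + 0.153821 + 0.011621 + 0.018851 = 0.251664
B_hort = 1 / 0.251664 = 3.9736
Highest B → broadest niche (most generalist): Bombus hortorum (B = 3.97).

Bombus hortorum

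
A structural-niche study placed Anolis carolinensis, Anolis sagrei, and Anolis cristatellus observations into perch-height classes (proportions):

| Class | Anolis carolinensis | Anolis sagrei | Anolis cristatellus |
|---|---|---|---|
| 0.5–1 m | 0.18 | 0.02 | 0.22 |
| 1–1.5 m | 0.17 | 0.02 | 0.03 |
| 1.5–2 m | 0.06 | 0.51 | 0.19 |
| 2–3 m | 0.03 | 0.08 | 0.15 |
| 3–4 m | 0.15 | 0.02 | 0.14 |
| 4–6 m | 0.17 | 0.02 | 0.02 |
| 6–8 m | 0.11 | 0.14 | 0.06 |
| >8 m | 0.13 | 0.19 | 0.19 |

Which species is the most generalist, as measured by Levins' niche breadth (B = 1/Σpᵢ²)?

Anolis carolinensis

Σp_caroᵢ² = 0.18² + 0.17² + 0.06² + 0.03² + 0.15² + 0.17² + 0.11² + 0.13² = 0.0324 + 0.0289 + 0.0036 + 0.0009 + 0.0225 + 0.0289 + 0.0121 + 0.0169 = 0.1462
B_caro = 1 / 0.1462 = 6.8399
Σp_sagrᵢ² = 0.02² + 0.02² + 0.51² + 0.08² + 0.02² + 0.02² + 0.14² + 0.19² = 0.0004 + 0.0004 + 0.2601 + 0.0064 + 0.0004 + 0.0004 + 0.0196 + 0.0361 = 0.3238
B_sagr = 1 / 0.3238 = 3.0883
Σp_crisᵢ² = 0.22² + 0.03² + 0.19² + 0.15² + 0.14² + 0.02² + 0.06² + 0.19² = 0.0484 + 0.0009 + 0.0361 + 0.0225 + 0.0196 + 0.0004 + 0.0036 + 0.0361 = 0.1676
B_cris = 1 / 0.1676 = 5.9666
Highest B → broadest niche (most generalist): Anolis carolinensis (B = 6.84).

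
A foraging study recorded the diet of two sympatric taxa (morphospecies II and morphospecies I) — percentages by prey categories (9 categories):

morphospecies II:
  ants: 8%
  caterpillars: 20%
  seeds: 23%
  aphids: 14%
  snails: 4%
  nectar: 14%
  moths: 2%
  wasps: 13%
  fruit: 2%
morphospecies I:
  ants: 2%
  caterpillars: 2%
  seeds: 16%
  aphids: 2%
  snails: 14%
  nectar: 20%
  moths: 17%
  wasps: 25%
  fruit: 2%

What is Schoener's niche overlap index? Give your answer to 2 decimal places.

0.57

Convert percentages to proportions (divide by 100).
Σ|p₁ᵢ − p₂ᵢ| = 0.06 + 0.18 + 0.07 + 0.12 + 0.10 + 0.06 + 0.15 + 0.12 + 0.00 = 0.86
D = 1 − ½ × 0.86 = 1 − 0.430 = 0.5700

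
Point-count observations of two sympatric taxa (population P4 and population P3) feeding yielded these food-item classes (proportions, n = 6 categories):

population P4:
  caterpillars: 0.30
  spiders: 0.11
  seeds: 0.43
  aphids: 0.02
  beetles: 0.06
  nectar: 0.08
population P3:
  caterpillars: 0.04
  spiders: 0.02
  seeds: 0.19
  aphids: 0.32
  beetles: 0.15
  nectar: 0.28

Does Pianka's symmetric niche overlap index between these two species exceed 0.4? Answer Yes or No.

Σ p₁ᵢp₂ᵢ = 0.0120 + 0.0022 + 0.0817 + 0.0064 + 0.0090 + 0.0224 = 0.1337
Σp_1ᵢ² = 0.30² + 0.11² + 0.43² + 0.02² + 0.06² + 0.08² = 0.0900 + 0.0121 + 0.1849 + 0.0004 + 0.0036 + 0.0064 = 0.2974
Σp_2ᵢ² = 0.04² + 0.02² + 0.19² + 0.32² + 0.15² + 0.28² = 0.0016 + 0.0004 + 0.0361 + 0.1024 + 0.0225 + 0.0784 = 0.2414
O = 0.1337 / √(0.2974 × 0.2414) = 0.1337 / 0.26794 = 0.4990
O = 0.4990 > 0.4 → Yes.

Yes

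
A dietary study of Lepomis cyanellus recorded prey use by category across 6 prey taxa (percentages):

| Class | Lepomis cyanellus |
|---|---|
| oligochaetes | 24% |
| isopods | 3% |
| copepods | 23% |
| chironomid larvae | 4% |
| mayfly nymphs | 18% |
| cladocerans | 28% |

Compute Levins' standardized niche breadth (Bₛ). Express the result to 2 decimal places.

0.69

Convert percentages to proportions (divide by 100).
Σpᵢ² = 0.24² + 0.03² + 0.23² + 0.04² + 0.18² + 0.28² = 0.0576 + 0.0009 + 0.0529 + 0.0016 + 0.0324 + 0.0784 = 0.2238
B = 1 / 0.2238 = 4.4683
Bₛ = (B − 1)/(n − 1) = (4.4683 − 1)/(6 − 1) = 3.4683/5 = 0.6937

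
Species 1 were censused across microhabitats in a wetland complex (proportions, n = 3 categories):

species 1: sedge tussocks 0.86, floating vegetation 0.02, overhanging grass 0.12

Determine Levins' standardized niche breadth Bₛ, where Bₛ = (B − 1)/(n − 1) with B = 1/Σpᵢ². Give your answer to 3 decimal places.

0.163

Σpᵢ² = 0.86² + 0.02² + 0.12² = 0.7396 + 0.0004 + 0.0144 = 0.7544
B = 1 / 0.7544 = 1.32556
Bₛ = (B − 1)/(n − 1) = (1.32556 − 1)/(3 − 1) = 0.32556/2 = 0.16278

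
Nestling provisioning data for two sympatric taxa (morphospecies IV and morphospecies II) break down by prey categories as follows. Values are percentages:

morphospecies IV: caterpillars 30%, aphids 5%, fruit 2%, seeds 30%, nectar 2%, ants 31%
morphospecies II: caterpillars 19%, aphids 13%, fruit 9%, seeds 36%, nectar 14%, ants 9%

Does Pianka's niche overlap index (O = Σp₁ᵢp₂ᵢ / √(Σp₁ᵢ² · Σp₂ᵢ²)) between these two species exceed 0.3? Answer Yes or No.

Convert percentages to proportions (divide by 100).
Σ p₁ᵢp₂ᵢ = 0.0570 + 0.0065 + 0.0018 + 0.1080 + 0.0028 + 0.0279 = 0.2040
Σp_1ᵢ² = 0.30² + 0.05² + 0.02² + 0.30² + 0.02² + 0.31² = 0.0900 + 0.0025 + 0.0004 + 0.0900 + 0.0004 + 0.0961 = 0.2794
Σp_2ᵢ² = 0.19² + 0.13² + 0.09² + 0.36² + 0.14² + 0.09² = 0.0361 + 0.0169 + 0.0081 + 0.1296 + 0.0196 + 0.0081 = 0.2184
O = 0.2040 / √(0.2794 × 0.2184) = 0.2040 / 0.24702 = 0.8258
O = 0.8258 > 0.3 → Yes.

Yes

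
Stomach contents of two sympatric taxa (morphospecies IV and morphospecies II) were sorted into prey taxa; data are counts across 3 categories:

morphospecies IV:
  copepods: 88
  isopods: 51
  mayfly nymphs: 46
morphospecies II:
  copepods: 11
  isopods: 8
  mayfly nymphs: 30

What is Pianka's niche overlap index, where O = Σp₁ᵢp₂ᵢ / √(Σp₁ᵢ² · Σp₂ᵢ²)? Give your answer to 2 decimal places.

Proportions for morphospecies IV (n=185): 88/185=0.4757, 51/185=0.2757, 46/185=0.2486
Proportions for morphospecies II (n=49): 11/49=0.2245, 8/49=0.1633, 30/49=0.6122
Σ p₁ᵢp₂ᵢ = 0.106795 + 0.045022 + 0.152193 = 0.304010
Σp_1ᵢ² = 0.4757² + 0.2757² + 0.2486² = 0.226290 + 0.076010 + 0.061802 = 0.364102
Σp_2ᵢ² = 0.2245² + 0.1633² + 0.6122² = 0.050400 + 0.026667 + 0.374789 = 0.451856
O = 0.304010 / √(0.364102 × 0.451856) = 0.304010 / 0.4056127 = 0.7495

0.75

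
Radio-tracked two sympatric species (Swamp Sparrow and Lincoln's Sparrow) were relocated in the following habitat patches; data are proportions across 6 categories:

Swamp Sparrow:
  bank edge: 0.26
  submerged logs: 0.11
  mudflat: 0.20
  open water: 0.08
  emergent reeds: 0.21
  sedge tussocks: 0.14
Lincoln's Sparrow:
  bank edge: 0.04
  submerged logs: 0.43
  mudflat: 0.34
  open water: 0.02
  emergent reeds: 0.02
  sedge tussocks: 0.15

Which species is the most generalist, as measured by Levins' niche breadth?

Swamp Sparrow

Σp_Swamᵢ² = 0.26² + 0.11² + 0.20² + 0.08² + 0.21² + 0.14² = 0.0676 + 0.0121 + 0.0400 + 0.0064 + 0.0441 + 0.0196 = 0.1898
B_Swam = 1 / 0.1898 = 5.2687
Σp_Lincᵢ² = 0.04² + 0.43² + 0.34² + 0.02² + 0.02² + 0.15² = 0.0016 + 0.1849 + 0.1156 + 0.0004 + 0.0004 + 0.0225 = 0.3254
B_Linc = 1 / 0.3254 = 3.0731
Highest B → broadest niche (most generalist): Swamp Sparrow (B = 5.27).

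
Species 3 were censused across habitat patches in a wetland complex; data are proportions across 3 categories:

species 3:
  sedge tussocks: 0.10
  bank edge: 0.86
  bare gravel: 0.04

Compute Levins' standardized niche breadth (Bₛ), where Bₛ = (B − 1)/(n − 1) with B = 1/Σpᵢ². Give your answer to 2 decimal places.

Σpᵢ² = 0.10² + 0.86² + 0.04² = 0.0100 + 0.7396 + 0.0016 = 0.7512
B = 1 / 0.7512 = 1.3312
Bₛ = (B − 1)/(n − 1) = (1.3312 − 1)/(3 − 1) = 0.3312/2 = 0.1656

0.17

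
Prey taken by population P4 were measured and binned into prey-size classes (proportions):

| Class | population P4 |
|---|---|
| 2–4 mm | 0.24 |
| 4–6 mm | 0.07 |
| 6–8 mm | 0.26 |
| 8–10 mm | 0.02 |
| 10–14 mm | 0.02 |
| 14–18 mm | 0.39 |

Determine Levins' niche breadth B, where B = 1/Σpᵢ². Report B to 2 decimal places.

Σpᵢ² = 0.24² + 0.07² + 0.26² + 0.02² + 0.02² + 0.39² = 0.0576 + 0.0049 + 0.0676 + 0.0004 + 0.0004 + 0.1521 = 0.2830
B = 1 / 0.2830 = 3.5336

3.53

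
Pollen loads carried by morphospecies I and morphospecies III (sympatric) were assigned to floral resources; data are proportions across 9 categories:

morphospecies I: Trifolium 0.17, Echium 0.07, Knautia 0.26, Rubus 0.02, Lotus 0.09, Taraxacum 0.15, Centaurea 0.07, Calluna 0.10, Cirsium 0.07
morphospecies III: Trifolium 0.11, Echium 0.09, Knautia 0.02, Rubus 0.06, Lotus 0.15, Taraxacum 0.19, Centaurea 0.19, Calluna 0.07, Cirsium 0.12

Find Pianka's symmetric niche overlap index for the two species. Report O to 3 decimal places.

Σ p₁ᵢp₂ᵢ = 0.0187 + 0.0063 + 0.0052 + 0.0012 + 0.0135 + 0.0285 + 0.0133 + 0.0070 + 0.0084 = 0.1021
Σp_1ᵢ² = 0.17² + 0.07² + 0.26² + 0.02² + 0.09² + 0.15² + 0.07² + 0.10² + 0.07² = 0.0289 + 0.0049 + 0.0676 + 0.0004 + 0.0081 + 0.0225 + 0.0049 + 0.0100 + 0.0049 = 0.1522
Σp_2ᵢ² = 0.11² + 0.09² + 0.02² + 0.06² + 0.15² + 0.19² + 0.19² + 0.07² + 0.12² = 0.0121 + 0.0081 + 0.0004 + 0.0036 + 0.0225 + 0.0361 + 0.0361 + 0.0049 + 0.0144 = 0.1382
O = 0.1021 / √(0.1522 × 0.1382) = 0.1021 / 0.145031 = 0.70399

0.704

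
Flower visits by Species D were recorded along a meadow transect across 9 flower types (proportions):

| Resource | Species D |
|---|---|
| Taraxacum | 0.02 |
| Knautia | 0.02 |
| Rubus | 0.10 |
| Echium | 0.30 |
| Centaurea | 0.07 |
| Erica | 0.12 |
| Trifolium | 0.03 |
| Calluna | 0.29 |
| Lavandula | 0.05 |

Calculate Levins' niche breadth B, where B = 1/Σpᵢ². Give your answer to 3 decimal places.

4.817

Σpᵢ² = 0.02² + 0.02² + 0.10² + 0.30² + 0.07² + 0.12² + 0.03² + 0.29² + 0.05² = 0.0004 + 0.0004 + 0.0100 + 0.0900 + 0.0049 + 0.0144 + 0.0009 + 0.0841 + 0.0025 = 0.2076
B = 1 / 0.2076 = 4.81696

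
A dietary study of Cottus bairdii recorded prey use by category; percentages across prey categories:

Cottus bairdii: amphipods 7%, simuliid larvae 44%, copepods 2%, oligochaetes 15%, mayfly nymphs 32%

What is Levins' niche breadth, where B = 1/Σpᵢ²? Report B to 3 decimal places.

Convert percentages to proportions (divide by 100).
Σpᵢ² = 0.07² + 0.44² + 0.02² + 0.15² + 0.32² = 0.0049 + 0.1936 + 0.0004 + 0.0225 + 0.1024 = 0.3238
B = 1 / 0.3238 = 3.08833

3.088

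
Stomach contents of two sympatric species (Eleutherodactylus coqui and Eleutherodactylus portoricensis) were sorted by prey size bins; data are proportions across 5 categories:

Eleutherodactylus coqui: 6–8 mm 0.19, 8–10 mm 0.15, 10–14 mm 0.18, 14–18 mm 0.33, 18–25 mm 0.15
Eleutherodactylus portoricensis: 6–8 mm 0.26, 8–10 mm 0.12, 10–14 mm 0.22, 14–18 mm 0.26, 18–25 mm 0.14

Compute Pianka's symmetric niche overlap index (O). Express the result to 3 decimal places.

0.972

Σ p₁ᵢp₂ᵢ = 0.0494 + 0.0180 + 0.0396 + 0.0858 + 0.0210 = 0.2138
Σp_1ᵢ² = 0.19² + 0.15² + 0.18² + 0.33² + 0.15² = 0.0361 + 0.0225 + 0.0324 + 0.1089 + 0.0225 = 0.2224
Σp_2ᵢ² = 0.26² + 0.12² + 0.22² + 0.26² + 0.14² = 0.0676 + 0.0144 + 0.0484 + 0.0676 + 0.0196 = 0.2176
O = 0.2138 / √(0.2224 × 0.2176) = 0.2138 / 0.219987 = 0.97188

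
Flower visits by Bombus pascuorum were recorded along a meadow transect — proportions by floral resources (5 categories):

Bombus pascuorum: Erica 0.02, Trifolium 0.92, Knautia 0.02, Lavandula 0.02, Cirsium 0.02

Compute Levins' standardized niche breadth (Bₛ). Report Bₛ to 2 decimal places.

Σpᵢ² = 0.02² + 0.92² + 0.02² + 0.02² + 0.02² = 0.0004 + 0.8464 + 0.0004 + 0.0004 + 0.0004 = 0.8480
B = 1 / 0.8480 = 1.1792
Bₛ = (B − 1)/(n − 1) = (1.1792 − 1)/(5 − 1) = 0.1792/4 = 0.0448

0.04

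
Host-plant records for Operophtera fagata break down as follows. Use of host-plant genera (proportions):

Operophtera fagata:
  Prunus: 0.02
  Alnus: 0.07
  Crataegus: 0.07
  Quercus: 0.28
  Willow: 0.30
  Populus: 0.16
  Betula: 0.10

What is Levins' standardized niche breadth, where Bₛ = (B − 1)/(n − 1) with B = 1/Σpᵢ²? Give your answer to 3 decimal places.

Σpᵢ² = 0.02² + 0.07² + 0.07² + 0.28² + 0.30² + 0.16² + 0.10² = 0.0004 + 0.0049 + 0.0049 + 0.0784 + 0.0900 + 0.0256 + 0.0100 = 0.2142
B = 1 / 0.2142 = 4.66853
Bₛ = (B − 1)/(n − 1) = (4.66853 − 1)/(7 − 1) = 3.66853/6 = 0.61142

0.611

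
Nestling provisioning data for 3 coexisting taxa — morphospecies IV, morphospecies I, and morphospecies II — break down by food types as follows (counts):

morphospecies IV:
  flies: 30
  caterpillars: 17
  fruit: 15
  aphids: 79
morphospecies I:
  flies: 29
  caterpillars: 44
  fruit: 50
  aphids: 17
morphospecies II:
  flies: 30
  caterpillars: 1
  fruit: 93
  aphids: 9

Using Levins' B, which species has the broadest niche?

morphospecies I

Proportions for morphospecies IV (n=141): 30/141=0.2128, 17/141=0.1206, 15/141=0.1064, 79/141=0.5603
Proportions for morphospecies I (n=140): 29/140=0.2071, 44/140=0.3143, 50/140=0.3571, 17/140=0.1214
Proportions for morphospecies II (n=133): 30/133=0.2256, 1/133=0.0075, 93/133=0.6992, 9/133=0.0677
Σp_IVᵢ² = 0.2128² + 0.1206² + 0.1064² + 0.5603² = 0.045284 + 0.014544 + 0.011321 + 0.313936 = 0.385085
B_IV = 1 / 0.385085 = 2.5968
Σp_Iᵢ² = 0.2071² + 0.3143² + 0.3571² + 0.1214² = 0.042890 + 0.098784 + 0.127520 + 0.014738 = 0.283932
B_I = 1 / 0.283932 = 3.5220
Σp_IIᵢ² = 0.2256² + 0.0075² + 0.6992² + 0.0677² = 0.050895 + 0.000056 + 0.488881 + 0.004583 = 0.544415
B_II = 1 / 0.544415 = 1.8368
Highest B → broadest niche (most generalist): morphospecies I (B = 3.52).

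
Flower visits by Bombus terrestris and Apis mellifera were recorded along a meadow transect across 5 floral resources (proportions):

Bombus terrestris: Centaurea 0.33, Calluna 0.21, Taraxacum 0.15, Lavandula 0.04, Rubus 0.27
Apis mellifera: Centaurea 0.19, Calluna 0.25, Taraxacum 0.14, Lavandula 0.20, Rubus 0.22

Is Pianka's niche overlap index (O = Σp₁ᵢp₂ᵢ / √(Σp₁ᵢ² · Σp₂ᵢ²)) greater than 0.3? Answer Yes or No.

Σ p₁ᵢp₂ᵢ = 0.0627 + 0.0525 + 0.0210 + 0.0080 + 0.0594 = 0.2036
Σp_1ᵢ² = 0.33² + 0.21² + 0.15² + 0.04² + 0.27² = 0.1089 + 0.0441 + 0.0225 + 0.0016 + 0.0729 = 0.2500
Σp_2ᵢ² = 0.19² + 0.25² + 0.14² + 0.20² + 0.22² = 0.0361 + 0.0625 + 0.0196 + 0.0400 + 0.0484 = 0.2066
O = 0.2036 / √(0.2500 × 0.2066) = 0.2036 / 0.22727 = 0.8959
O = 0.8959 > 0.3 → Yes.

Yes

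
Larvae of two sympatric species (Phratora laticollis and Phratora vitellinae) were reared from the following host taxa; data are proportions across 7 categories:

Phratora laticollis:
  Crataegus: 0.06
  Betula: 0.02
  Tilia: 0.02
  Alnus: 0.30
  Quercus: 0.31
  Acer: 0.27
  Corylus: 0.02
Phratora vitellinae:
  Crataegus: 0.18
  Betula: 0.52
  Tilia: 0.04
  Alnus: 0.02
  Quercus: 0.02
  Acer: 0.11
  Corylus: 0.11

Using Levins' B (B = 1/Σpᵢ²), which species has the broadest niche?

Phratora laticollis

Σp_latiᵢ² = 0.06² + 0.02² + 0.02² + 0.30² + 0.31² + 0.27² + 0.02² = 0.0036 + 0.0004 + 0.0004 + 0.0900 + 0.0961 + 0.0729 + 0.0004 = 0.2638
B_lati = 1 / 0.2638 = 3.7908
Σp_viteᵢ² = 0.18² + 0.52² + 0.04² + 0.02² + 0.02² + 0.11² + 0.11² = 0.0324 + 0.2704 + 0.0016 + 0.0004 + 0.0004 + 0.0121 + 0.0121 = 0.3294
B_vite = 1 / 0.3294 = 3.0358
Highest B → broadest niche (most generalist): Phratora laticollis (B = 3.79).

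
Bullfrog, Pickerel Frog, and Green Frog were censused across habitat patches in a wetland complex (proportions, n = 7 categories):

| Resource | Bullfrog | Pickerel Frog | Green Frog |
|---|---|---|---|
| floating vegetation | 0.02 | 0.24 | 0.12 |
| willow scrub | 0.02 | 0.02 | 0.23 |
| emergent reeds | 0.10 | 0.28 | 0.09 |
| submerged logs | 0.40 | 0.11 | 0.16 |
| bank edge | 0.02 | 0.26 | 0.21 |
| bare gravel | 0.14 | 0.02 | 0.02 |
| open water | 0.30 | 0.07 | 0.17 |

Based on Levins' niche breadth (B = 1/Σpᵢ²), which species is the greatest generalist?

Green Frog

Σp_Bullᵢ² = 0.02² + 0.02² + 0.10² + 0.40² + 0.02² + 0.14² + 0.30² = 0.0004 + 0.0004 + 0.0100 + 0.1600 + 0.0004 + 0.0196 + 0.0900 = 0.2808
B_Bull = 1 / 0.2808 = 3.5613
Σp_Pickᵢ² = 0.24² + 0.02² + 0.28² + 0.11² + 0.26² + 0.02² + 0.07² = 0.0576 + 0.0004 + 0.0784 + 0.0121 + 0.0676 + 0.0004 + 0.0049 = 0.2214
B_Pick = 1 / 0.2214 = 4.5167
Σp_Greeᵢ² = 0.12² + 0.23² + 0.09² + 0.16² + 0.21² + 0.02² + 0.17² = 0.0144 + 0.0529 + 0.0081 + 0.0256 + 0.0441 + 0.0004 + 0.0289 = 0.1744
B_Gree = 1 / 0.1744 = 5.7339
Highest B → broadest niche (most generalist): Green Frog (B = 5.73).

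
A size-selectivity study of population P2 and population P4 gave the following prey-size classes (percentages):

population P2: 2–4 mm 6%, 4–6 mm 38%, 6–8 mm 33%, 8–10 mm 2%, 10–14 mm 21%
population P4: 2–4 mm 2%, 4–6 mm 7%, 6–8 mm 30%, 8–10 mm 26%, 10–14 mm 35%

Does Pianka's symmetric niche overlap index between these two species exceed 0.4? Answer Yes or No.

Convert percentages to proportions (divide by 100).
Σ p₁ᵢp₂ᵢ = 0.0012 + 0.0266 + 0.0990 + 0.0052 + 0.0735 = 0.2055
Σp_1ᵢ² = 0.06² + 0.38² + 0.33² + 0.02² + 0.21² = 0.0036 + 0.1444 + 0.1089 + 0.0004 + 0.0441 = 0.3014
Σp_2ᵢ² = 0.02² + 0.07² + 0.30² + 0.26² + 0.35² = 0.0004 + 0.0049 + 0.0900 + 0.0676 + 0.1225 = 0.2854
O = 0.2055 / √(0.3014 × 0.2854) = 0.2055 / 0.29329 = 0.7007
O = 0.7007 > 0.4 → Yes.

Yes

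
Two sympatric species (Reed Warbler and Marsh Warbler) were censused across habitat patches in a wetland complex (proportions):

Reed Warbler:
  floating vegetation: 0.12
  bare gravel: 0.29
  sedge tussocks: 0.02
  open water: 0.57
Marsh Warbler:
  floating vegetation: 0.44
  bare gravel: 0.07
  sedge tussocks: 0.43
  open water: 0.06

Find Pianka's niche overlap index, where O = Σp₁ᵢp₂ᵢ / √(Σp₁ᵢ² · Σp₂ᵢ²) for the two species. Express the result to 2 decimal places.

Σ p₁ᵢp₂ᵢ = 0.0528 + 0.0203 + 0.0086 + 0.0342 = 0.1159
Σp_1ᵢ² = 0.12² + 0.29² + 0.02² + 0.57² = 0.0144 + 0.0841 + 0.0004 + 0.3249 = 0.4238
Σp_2ᵢ² = 0.44² + 0.07² + 0.43² + 0.06² = 0.1936 + 0.0049 + 0.1849 + 0.0036 = 0.3870
O = 0.1159 / √(0.4238 × 0.3870) = 0.1159 / 0.40498 = 0.2862

0.29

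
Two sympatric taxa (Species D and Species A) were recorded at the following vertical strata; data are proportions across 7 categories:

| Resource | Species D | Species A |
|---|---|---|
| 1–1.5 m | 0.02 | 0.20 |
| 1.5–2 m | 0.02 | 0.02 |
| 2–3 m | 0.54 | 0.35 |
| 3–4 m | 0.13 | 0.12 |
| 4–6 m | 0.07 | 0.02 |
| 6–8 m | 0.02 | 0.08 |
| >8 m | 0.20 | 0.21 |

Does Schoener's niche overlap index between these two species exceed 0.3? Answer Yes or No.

Σ|p₁ᵢ − p₂ᵢ| = 0.18 + 0.00 + 0.19 + 0.01 + 0.05 + 0.06 + 0.01 = 0.50
D = 1 − ½ × 0.50 = 1 − 0.250 = 0.7500
D = 0.7500 > 0.3 → Yes.

Yes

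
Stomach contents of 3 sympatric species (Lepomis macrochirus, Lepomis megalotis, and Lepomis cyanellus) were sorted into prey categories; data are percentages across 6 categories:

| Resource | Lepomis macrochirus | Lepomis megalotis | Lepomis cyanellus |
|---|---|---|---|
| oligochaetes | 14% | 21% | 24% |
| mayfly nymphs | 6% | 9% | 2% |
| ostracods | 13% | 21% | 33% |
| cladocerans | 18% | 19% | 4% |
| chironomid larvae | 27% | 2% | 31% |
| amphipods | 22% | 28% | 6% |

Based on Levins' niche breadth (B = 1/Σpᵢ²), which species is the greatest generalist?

Convert percentages to proportions (divide by 100).
Σp_macrᵢ² = 0.14² + 0.06² + 0.13² + 0.18² + 0.27² + 0.22² = 0.0196 + 0.0036 + 0.0169 + 0.0324 + 0.0729 + 0.0484 = 0.1938
B_macr = 1 / 0.1938 = 5.1600
Σp_megaᵢ² = 0.21² + 0.09² + 0.21² + 0.19² + 0.02² + 0.28² = 0.0441 + 0.0081 + 0.0441 + 0.0361 + 0.0004 + 0.0784 = 0.2112
B_mega = 1 / 0.2112 = 4.7348
Σp_cyanᵢ² = 0.24² + 0.02² + 0.33² + 0.04² + 0.31² + 0.06² = 0.0576 + 0.0004 + 0.1089 + 0.0016 + 0.0961 + 0.0036 = 0.2682
B_cyan = 1 / 0.2682 = 3.7286
Highest B → broadest niche (most generalist): Lepomis macrochirus (B = 5.16).

Lepomis macrochirus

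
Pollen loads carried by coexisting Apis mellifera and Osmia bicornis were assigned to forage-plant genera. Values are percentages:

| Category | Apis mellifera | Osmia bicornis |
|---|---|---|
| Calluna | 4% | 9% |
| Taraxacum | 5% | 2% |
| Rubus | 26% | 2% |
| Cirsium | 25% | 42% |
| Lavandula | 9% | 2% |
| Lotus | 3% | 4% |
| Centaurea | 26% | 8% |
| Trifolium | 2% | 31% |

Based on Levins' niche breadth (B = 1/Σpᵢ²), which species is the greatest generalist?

Apis mellifera

Convert percentages to proportions (divide by 100).
Σp_mellᵢ² = 0.04² + 0.05² + 0.26² + 0.25² + 0.09² + 0.03² + 0.26² + 0.02² = 0.0016 + 0.0025 + 0.0676 + 0.0625 + 0.0081 + 0.0009 + 0.0676 + 0.0004 = 0.2112
B_mell = 1 / 0.2112 = 4.7348
Σp_bicoᵢ² = 0.09² + 0.02² + 0.02² + 0.42² + 0.02² + 0.04² + 0.08² + 0.31² = 0.0081 + 0.0004 + 0.0004 + 0.1764 + 0.0004 + 0.0016 + 0.0064 + 0.0961 = 0.2898
B_bico = 1 / 0.2898 = 3.4507
Highest B → broadest niche (most generalist): Apis mellifera (B = 4.73).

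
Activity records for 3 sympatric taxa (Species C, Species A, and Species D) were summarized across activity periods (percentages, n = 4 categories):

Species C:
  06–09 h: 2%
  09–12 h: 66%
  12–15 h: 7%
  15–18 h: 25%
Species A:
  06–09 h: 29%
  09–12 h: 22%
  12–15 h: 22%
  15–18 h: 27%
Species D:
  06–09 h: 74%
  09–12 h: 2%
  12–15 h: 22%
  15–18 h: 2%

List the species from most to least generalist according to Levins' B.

Species A > Species C > Species D

Convert percentages to proportions (divide by 100).
Σp_Cᵢ² = 0.02² + 0.66² + 0.07² + 0.25² = 0.0004 + 0.4356 + 0.0049 + 0.0625 = 0.5034
B_C = 1 / 0.5034 = 1.9865
Σp_Aᵢ² = 0.29² + 0.22² + 0.22² + 0.27² = 0.0841 + 0.0484 + 0.0484 + 0.0729 = 0.2538
B_A = 1 / 0.2538 = 3.9401
Σp_Dᵢ² = 0.74² + 0.02² + 0.22² + 0.02² = 0.5476 + 0.0004 + 0.0484 + 0.0004 = 0.5968
B_D = 1 / 0.5968 = 1.6756
Ranking by B (broadest → narrowest): Species A (3.94) > Species C (1.99) > Species D (1.68)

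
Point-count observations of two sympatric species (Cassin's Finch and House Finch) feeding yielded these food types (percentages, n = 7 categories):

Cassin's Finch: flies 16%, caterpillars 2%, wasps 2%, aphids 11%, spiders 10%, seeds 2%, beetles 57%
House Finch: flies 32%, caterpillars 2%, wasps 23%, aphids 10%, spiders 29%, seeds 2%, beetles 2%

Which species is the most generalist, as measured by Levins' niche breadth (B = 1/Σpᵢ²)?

Convert percentages to proportions (divide by 100).
Σp_Cassᵢ² = 0.16² + 0.02² + 0.02² + 0.11² + 0.10² + 0.02² + 0.57² = 0.0256 + 0.0004 + 0.0004 + 0.0121 + 0.0100 + 0.0004 + 0.3249 = 0.3738
B_Cass = 1 / 0.3738 = 2.6752
Σp_Housᵢ² = 0.32² + 0.02² + 0.23² + 0.10² + 0.29² + 0.02² + 0.02² = 0.1024 + 0.0004 + 0.0529 + 0.0100 + 0.0841 + 0.0004 + 0.0004 = 0.2506
B_Hous = 1 / 0.2506 = 3.9904
Highest B → broadest niche (most generalist): House Finch (B = 3.99).

House Finch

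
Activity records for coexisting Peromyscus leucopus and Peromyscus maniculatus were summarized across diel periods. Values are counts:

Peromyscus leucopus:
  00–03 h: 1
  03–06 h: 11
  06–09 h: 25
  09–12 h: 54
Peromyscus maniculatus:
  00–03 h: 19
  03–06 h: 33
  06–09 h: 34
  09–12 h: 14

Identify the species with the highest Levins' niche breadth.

Peromyscus maniculatus

Proportions for Peromyscus leucopus (n=91): 1/91=0.0110, 11/91=0.1209, 25/91=0.2747, 54/91=0.5934
Proportions for Peromyscus maniculatus (n=100): 19/100=0.1900, 33/100=0.3300, 34/100=0.3400, 14/100=0.1400
Σp_leucᵢ² = 0.0110² + 0.1209² + 0.2747² + 0.5934² = 0.000121 + 0.014617 + 0.075460 + 0.352124 = 0.442322
B_leuc = 1 / 0.442322 = 2.2608
Σp_maniᵢ² = 0.1900² + 0.3300² + 0.3400² + 0.1400² = 0.036100 + 0.108900 + 0.115600 + 0.019600 = 0.280200
B_mani = 1 / 0.280200 = 3.5689
Highest B → broadest niche (most generalist): Peromyscus maniculatus (B = 3.57).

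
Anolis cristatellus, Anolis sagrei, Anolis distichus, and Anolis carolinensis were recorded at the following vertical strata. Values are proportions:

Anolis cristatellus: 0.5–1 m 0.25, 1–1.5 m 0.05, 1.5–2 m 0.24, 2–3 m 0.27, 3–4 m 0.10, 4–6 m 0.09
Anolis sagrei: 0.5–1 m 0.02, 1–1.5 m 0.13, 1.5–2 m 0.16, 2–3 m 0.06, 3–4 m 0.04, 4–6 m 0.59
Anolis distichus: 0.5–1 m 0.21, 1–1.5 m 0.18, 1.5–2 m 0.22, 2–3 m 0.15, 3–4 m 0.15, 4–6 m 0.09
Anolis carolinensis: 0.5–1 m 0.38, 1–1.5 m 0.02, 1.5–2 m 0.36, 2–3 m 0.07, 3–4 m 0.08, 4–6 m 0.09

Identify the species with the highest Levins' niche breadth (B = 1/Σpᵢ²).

Anolis distichus

Σp_crisᵢ² = 0.25² + 0.05² + 0.24² + 0.27² + 0.10² + 0.09² = 0.0625 + 0.0025 + 0.0576 + 0.0729 + 0.0100 + 0.0081 = 0.2136
B_cris = 1 / 0.2136 = 4.6816
Σp_sagrᵢ² = 0.02² + 0.13² + 0.16² + 0.06² + 0.04² + 0.59² = 0.0004 + 0.0169 + 0.0256 + 0.0036 + 0.0016 + 0.3481 = 0.3962
B_sagr = 1 / 0.3962 = 2.5240
Σp_distᵢ² = 0.21² + 0.18² + 0.22² + 0.15² + 0.15² + 0.09² = 0.0441 + 0.0324 + 0.0484 + 0.0225 + 0.0225 + 0.0081 = 0.1780
B_dist = 1 / 0.1780 = 5.6180
Σp_caroᵢ² = 0.38² + 0.02² + 0.36² + 0.07² + 0.08² + 0.09² = 0.1444 + 0.0004 + 0.1296 + 0.0049 + 0.0064 + 0.0081 = 0.2938
B_caro = 1 / 0.2938 = 3.4037
Highest B → broadest niche (most generalist): Anolis distichus (B = 5.62).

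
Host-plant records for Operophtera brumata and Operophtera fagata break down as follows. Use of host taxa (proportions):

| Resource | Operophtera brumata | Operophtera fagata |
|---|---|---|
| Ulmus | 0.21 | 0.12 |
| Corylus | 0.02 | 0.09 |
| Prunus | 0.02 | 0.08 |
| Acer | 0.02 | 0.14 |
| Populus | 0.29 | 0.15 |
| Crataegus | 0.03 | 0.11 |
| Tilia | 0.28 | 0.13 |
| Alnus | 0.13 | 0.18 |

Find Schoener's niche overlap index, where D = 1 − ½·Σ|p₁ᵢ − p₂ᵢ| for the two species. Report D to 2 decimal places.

Σ|p₁ᵢ − p₂ᵢ| = 0.09 + 0.07 + 0.06 + 0.12 + 0.14 + 0.08 + 0.15 + 0.05 = 0.76
D = 1 − ½ × 0.76 = 1 − 0.380 = 0.6200

0.62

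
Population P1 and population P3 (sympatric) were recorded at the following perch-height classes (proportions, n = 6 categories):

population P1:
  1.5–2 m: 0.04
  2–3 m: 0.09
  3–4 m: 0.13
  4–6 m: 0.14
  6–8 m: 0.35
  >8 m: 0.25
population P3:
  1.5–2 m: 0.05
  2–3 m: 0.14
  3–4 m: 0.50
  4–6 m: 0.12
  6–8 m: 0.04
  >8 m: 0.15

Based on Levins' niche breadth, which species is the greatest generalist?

Σp_P1ᵢ² = 0.04² + 0.09² + 0.13² + 0.14² + 0.35² + 0.25² = 0.0016 + 0.0081 + 0.0169 + 0.0196 + 0.1225 + 0.0625 = 0.2312
B_P1 = 1 / 0.2312 = 4.3253
Σp_P3ᵢ² = 0.05² + 0.14² + 0.50² + 0.12² + 0.04² + 0.15² = 0.0025 + 0.0196 + 0.2500 + 0.0144 + 0.0016 + 0.0225 = 0.3106
B_P3 = 1 / 0.3106 = 3.2196
Highest B → broadest niche (most generalist): population P1 (B = 4.33).

population P1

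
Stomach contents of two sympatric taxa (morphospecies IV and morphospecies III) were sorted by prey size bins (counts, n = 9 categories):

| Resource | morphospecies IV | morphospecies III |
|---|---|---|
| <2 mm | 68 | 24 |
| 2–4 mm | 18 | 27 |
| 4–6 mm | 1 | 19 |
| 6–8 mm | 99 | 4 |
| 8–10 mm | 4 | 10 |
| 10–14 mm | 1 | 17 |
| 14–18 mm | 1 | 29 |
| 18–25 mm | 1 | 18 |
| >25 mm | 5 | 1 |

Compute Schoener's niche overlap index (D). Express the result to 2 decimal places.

Proportions for morphospecies IV (n=198): 68/198=0.3434, 18/198=0.0909, 1/198=0.0051, 99/198=0.5000, 4/198=0.0202, 1/198=0.0051, 1/198=0.0051, 1/198=0.0051, 5/198=0.0253
Proportions for morphospecies III (n=149): 24/149=0.1611, 27/149=0.1812, 19/149=0.1275, 4/149=0.0268, 10/149=0.0671, 17/149=0.1141, 29/149=0.1946, 18/149=0.1208, 1/149=0.0067
Σ|p₁ᵢ − p₂ᵢ| = 0.1823 + 0.0903 + 0.1224 + 0.4732 + 0.0469 + 0.1090 + 0.1895 + 0.1157 + 0.0186 = 1.3479
D = 1 − ½ × 1.3479 = 1 − 0.67395 = 0.32605

0.33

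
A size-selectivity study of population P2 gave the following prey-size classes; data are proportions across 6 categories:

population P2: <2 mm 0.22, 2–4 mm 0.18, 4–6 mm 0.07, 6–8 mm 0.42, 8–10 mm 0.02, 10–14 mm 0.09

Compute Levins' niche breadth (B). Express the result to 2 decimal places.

3.70

Σpᵢ² = 0.22² + 0.18² + 0.07² + 0.42² + 0.02² + 0.09² = 0.0484 + 0.0324 + 0.0049 + 0.1764 + 0.0004 + 0.0081 = 0.2706
B = 1 / 0.2706 = 3.6955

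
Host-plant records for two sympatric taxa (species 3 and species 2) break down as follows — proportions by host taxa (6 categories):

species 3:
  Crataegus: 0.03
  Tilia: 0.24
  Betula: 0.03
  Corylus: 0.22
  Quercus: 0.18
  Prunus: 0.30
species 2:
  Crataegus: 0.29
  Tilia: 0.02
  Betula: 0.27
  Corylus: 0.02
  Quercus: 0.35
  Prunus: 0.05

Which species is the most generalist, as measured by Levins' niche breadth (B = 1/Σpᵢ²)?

Σp_3ᵢ² = 0.03² + 0.24² + 0.03² + 0.22² + 0.18² + 0.30² = 0.0009 + 0.0576 + 0.0009 + 0.0484 + 0.0324 + 0.0900 = 0.2302
B_3 = 1 / 0.2302 = 4.3440
Σp_2ᵢ² = 0.29² + 0.02² + 0.27² + 0.02² + 0.35² + 0.05² = 0.0841 + 0.0004 + 0.0729 + 0.0004 + 0.1225 + 0.0025 = 0.2828
B_2 = 1 / 0.2828 = 3.5361
Highest B → broadest niche (most generalist): species 3 (B = 4.34).

species 3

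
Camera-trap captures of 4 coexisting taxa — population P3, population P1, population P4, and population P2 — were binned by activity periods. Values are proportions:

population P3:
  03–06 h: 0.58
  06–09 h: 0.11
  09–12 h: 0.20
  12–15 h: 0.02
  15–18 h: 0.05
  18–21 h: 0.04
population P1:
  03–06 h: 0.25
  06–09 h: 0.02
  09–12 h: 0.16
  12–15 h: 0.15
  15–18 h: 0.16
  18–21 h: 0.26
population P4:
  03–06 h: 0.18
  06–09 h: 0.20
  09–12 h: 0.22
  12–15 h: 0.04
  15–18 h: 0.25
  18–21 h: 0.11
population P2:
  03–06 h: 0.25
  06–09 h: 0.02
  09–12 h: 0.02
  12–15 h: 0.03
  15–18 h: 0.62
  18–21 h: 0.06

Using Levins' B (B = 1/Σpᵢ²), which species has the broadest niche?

population P4

Σp_P3ᵢ² = 0.58² + 0.11² + 0.20² + 0.02² + 0.05² + 0.04² = 0.3364 + 0.0121 + 0.0400 + 0.0004 + 0.0025 + 0.0016 = 0.3930
B_P3 = 1 / 0.3930 = 2.5445
Σp_P1ᵢ² = 0.25² + 0.02² + 0.16² + 0.15² + 0.16² + 0.26² = 0.0625 + 0.0004 + 0.0256 + 0.0225 + 0.0256 + 0.0676 = 0.2042
B_P1 = 1 / 0.2042 = 4.8972
Σp_P4ᵢ² = 0.18² + 0.20² + 0.22² + 0.04² + 0.25² + 0.11² = 0.0324 + 0.0400 + 0.0484 + 0.0016 + 0.0625 + 0.0121 = 0.1970
B_P4 = 1 / 0.1970 = 5.0761
Σp_P2ᵢ² = 0.25² + 0.02² + 0.02² + 0.03² + 0.62² + 0.06² = 0.0625 + 0.0004 + 0.0004 + 0.0009 + 0.3844 + 0.0036 = 0.4522
B_P2 = 1 / 0.4522 = 2.2114
Highest B → broadest niche (most generalist): population P4 (B = 5.08).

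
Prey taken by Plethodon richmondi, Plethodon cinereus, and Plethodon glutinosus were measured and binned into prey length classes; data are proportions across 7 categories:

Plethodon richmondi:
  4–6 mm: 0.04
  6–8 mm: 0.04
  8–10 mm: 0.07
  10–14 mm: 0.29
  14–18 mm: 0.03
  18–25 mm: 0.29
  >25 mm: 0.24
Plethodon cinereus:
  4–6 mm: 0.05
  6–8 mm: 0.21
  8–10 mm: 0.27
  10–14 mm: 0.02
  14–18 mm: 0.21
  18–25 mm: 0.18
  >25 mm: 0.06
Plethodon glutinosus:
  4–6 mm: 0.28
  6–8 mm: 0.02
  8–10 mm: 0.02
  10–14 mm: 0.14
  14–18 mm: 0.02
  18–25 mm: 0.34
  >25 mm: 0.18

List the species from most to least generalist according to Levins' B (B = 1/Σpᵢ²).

Plethodon cinereus > Plethodon richmondi > Plethodon glutinosus

Σp_richᵢ² = 0.04² + 0.04² + 0.07² + 0.29² + 0.03² + 0.29² + 0.24² = 0.0016 + 0.0016 + 0.0049 + 0.0841 + 0.0009 + 0.0841 + 0.0576 = 0.2348
B_rich = 1 / 0.2348 = 4.2589
Σp_cineᵢ² = 0.05² + 0.21² + 0.27² + 0.02² + 0.21² + 0.18² + 0.06² = 0.0025 + 0.0441 + 0.0729 + 0.0004 + 0.0441 + 0.0324 + 0.0036 = 0.2000
B_cine = 1 / 0.2000 = 5.0000
Σp_glutᵢ² = 0.28² + 0.02² + 0.02² + 0.14² + 0.02² + 0.34² + 0.18² = 0.0784 + 0.0004 + 0.0004 + 0.0196 + 0.0004 + 0.1156 + 0.0324 = 0.2472
B_glut = 1 / 0.2472 = 4.0453
Ranking by B (broadest → narrowest): Plethodon cinereus (5.00) > Plethodon richmondi (4.26) > Plethodon glutinosus (4.05)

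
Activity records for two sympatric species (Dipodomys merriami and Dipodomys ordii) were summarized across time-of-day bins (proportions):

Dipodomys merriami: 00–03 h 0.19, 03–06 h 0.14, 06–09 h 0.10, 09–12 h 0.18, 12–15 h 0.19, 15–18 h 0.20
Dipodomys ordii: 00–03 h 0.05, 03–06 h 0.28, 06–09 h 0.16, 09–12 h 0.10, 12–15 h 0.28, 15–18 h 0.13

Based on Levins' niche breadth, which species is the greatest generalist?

Σp_merrᵢ² = 0.19² + 0.14² + 0.10² + 0.18² + 0.19² + 0.20² = 0.0361 + 0.0196 + 0.0100 + 0.0324 + 0.0361 + 0.0400 = 0.1742
B_merr = 1 / 0.1742 = 5.7405
Σp_ordiᵢ² = 0.05² + 0.28² + 0.16² + 0.10² + 0.28² + 0.13² = 0.0025 + 0.0784 + 0.0256 + 0.0100 + 0.0784 + 0.0169 = 0.2118
B_ordi = 1 / 0.2118 = 4.7214
Highest B → broadest niche (most generalist): Dipodomys merriami (B = 5.74).

Dipodomys merriami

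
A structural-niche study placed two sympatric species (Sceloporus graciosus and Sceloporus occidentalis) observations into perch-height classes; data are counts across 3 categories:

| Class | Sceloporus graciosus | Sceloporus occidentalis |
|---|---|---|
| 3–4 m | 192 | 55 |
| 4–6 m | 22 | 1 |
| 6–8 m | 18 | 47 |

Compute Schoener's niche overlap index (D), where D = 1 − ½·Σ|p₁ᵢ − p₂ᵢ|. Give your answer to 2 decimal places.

0.62

Proportions for Sceloporus graciosus (n=232): 192/232=0.8276, 22/232=0.0948, 18/232=0.0776
Proportions for Sceloporus occidentalis (n=103): 55/103=0.5340, 1/103=0.0097, 47/103=0.4563
Σ|p₁ᵢ − p₂ᵢ| = 0.2936 + 0.0851 + 0.3787 = 0.7574
D = 1 − ½ × 0.7574 = 1 − 0.37870 = 0.62130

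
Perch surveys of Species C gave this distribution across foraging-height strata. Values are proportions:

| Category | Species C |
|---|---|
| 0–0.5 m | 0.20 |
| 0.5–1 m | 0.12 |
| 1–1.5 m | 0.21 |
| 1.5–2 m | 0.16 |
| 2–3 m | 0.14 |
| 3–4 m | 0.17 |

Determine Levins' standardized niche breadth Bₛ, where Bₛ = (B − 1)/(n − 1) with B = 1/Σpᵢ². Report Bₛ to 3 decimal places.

0.959

Σpᵢ² = 0.20² + 0.12² + 0.21² + 0.16² + 0.14² + 0.17² = 0.0400 + 0.0144 + 0.0441 + 0.0256 + 0.0196 + 0.0289 = 0.1726
B = 1 / 0.1726 = 5.79374
Bₛ = (B − 1)/(n − 1) = (5.79374 − 1)/(6 − 1) = 4.79374/5 = 0.95875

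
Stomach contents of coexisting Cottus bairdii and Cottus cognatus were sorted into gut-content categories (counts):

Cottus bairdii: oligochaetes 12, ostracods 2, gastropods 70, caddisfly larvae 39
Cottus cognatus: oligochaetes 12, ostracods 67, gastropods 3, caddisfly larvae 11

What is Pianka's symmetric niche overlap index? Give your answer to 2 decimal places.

Proportions for Cottus bairdii (n=123): 12/123=0.0976, 2/123=0.0163, 70/123=0.5691, 39/123=0.3171
Proportions for Cottus cognatus (n=93): 12/93=0.1290, 67/93=0.7204, 3/93=0.0323, 11/93=0.1183
Σ p₁ᵢp₂ᵢ = 0.012590 + 0.011743 + 0.018382 + 0.037513 = 0.080228
Σp_1ᵢ² = 0.0976² + 0.0163² + 0.5691² + 0.3171² = 0.009526 + 0.000266 + 0.323875 + 0.100552 = 0.434219
Σp_2ᵢ² = 0.1290² + 0.7204² + 0.0323² + 0.1183² = 0.016641 + 0.518976 + 0.001043 + 0.013995 = 0.550655
O = 0.080228 / √(0.434219 × 0.550655) = 0.080228 / 0.4889835 = 0.1641

0.16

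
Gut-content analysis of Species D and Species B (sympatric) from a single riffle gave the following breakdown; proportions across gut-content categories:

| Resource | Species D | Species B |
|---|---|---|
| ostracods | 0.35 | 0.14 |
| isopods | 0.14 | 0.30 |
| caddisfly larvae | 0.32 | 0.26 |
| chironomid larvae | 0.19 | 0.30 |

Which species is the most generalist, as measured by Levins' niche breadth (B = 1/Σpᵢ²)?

Species B

Σp_Dᵢ² = 0.35² + 0.14² + 0.32² + 0.19² = 0.1225 + 0.0196 + 0.1024 + 0.0361 = 0.2806
B_D = 1 / 0.2806 = 3.5638
Σp_Bᵢ² = 0.14² + 0.30² + 0.26² + 0.30² = 0.0196 + 0.0900 + 0.0676 + 0.0900 = 0.2672
B_B = 1 / 0.2672 = 3.7425
Highest B → broadest niche (most generalist): Species B (B = 3.74).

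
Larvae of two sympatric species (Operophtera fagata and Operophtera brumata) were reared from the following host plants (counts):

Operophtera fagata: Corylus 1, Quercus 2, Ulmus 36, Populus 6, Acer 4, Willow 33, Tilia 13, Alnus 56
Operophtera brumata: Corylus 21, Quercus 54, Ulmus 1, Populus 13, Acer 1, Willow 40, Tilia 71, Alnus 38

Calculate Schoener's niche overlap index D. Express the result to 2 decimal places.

0.48

Proportions for Operophtera fagata (n=151): 1/151=0.0066, 2/151=0.0132, 36/151=0.2384, 6/151=0.0397, 4/151=0.0265, 33/151=0.2185, 13/151=0.0861, 56/151=0.3709
Proportions for Operophtera brumata (n=239): 21/239=0.0879, 54/239=0.2259, 1/239=0.0042, 13/239=0.0544, 1/239=0.0042, 40/239=0.1674, 71/239=0.2971, 38/239=0.1590
Σ|p₁ᵢ − p₂ᵢ| = 0.0813 + 0.2127 + 0.2342 + 0.0147 + 0.0223 + 0.0511 + 0.2110 + 0.2119 = 1.0392
D = 1 − ½ × 1.0392 = 1 − 0.51960 = 0.48040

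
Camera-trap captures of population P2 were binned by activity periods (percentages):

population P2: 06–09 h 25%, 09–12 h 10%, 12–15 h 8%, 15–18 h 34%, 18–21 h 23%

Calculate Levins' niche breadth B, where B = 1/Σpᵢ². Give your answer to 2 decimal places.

4.04

Convert percentages to proportions (divide by 100).
Σpᵢ² = 0.25² + 0.10² + 0.08² + 0.34² + 0.23² = 0.0625 + 0.0100 + 0.0064 + 0.1156 + 0.0529 = 0.2474
B = 1 / 0.2474 = 4.0420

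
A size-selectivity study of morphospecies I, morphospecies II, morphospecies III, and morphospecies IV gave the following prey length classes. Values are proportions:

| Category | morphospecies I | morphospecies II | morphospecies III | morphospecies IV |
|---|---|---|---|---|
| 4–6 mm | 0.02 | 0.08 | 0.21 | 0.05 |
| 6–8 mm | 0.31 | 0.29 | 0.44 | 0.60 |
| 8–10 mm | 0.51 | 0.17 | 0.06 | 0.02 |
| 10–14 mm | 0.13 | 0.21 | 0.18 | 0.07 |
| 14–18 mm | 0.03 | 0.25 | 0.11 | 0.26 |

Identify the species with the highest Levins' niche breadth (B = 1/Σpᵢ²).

morphospecies II

Σp_Iᵢ² = 0.02² + 0.31² + 0.51² + 0.13² + 0.03² = 0.0004 + 0.0961 + 0.2601 + 0.0169 + 0.0009 = 0.3744
B_I = 1 / 0.3744 = 2.6709
Σp_IIᵢ² = 0.08² + 0.29² + 0.17² + 0.21² + 0.25² = 0.0064 + 0.0841 + 0.0289 + 0.0441 + 0.0625 = 0.2260
B_II = 1 / 0.2260 = 4.4248
Σp_IIIᵢ² = 0.21² + 0.44² + 0.06² + 0.18² + 0.11² = 0.0441 + 0.1936 + 0.0036 + 0.0324 + 0.0121 = 0.2858
B_III = 1 / 0.2858 = 3.4990
Σp_IVᵢ² = 0.05² + 0.60² + 0.02² + 0.07² + 0.26² = 0.0025 + 0.3600 + 0.0004 + 0.0049 + 0.0676 = 0.4354
B_IV = 1 / 0.4354 = 2.2967
Highest B → broadest niche (most generalist): morphospecies II (B = 4.42).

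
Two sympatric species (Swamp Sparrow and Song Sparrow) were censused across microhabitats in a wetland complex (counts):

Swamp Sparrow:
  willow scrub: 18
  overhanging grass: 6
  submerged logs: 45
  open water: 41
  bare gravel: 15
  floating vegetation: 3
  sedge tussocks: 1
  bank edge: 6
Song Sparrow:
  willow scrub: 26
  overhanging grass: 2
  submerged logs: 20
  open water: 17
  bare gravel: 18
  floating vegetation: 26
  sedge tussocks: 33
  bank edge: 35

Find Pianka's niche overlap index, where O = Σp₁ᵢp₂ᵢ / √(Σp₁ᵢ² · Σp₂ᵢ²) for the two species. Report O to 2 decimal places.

0.59

Proportions for Swamp Sparrow (n=135): 18/135=0.1333, 6/135=0.0444, 45/135=0.3333, 41/135=0.3037, 15/135=0.1111, 3/135=0.0222, 1/135=0.0074, 6/135=0.0444
Proportions for Song Sparrow (n=177): 26/177=0.1469, 2/177=0.0113, 20/177=0.1130, 17/177=0.0960, 18/177=0.1017, 26/177=0.1469, 33/177=0.1864, 35/177=0.1977
Σ p₁ᵢp₂ᵢ = 0.019582 + 0.000502 + 0.037663 + 0.029155 + 0.011299 + 0.003261 + 0.001379 + 0.008778 = 0.111619
Σp_1ᵢ² = 0.1333² + 0.0444² + 0.3333² + 0.3037² + 0.1111² + 0.0222² + 0.0074² + 0.0444² = 0.017769 + 0.001971 + 0.111089 + 0.092234 + 0.012343 + 0.000493 + 0.000055 + 0.001971 = 0.237925
Σp_2ᵢ² = 0.1469² + 0.0113² + 0.1130² + 0.0960² + 0.1017² + 0.1469² + 0.1864² + 0.1977² = 0.021580 + 0.000128 + 0.012769 + 0.009216 + 0.010343 + 0.021580 + 0.034745 + 0.039085 = 0.149446
O = 0.111619 / √(0.237925 × 0.149446) = 0.111619 / 0.1885655 = 0.5919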